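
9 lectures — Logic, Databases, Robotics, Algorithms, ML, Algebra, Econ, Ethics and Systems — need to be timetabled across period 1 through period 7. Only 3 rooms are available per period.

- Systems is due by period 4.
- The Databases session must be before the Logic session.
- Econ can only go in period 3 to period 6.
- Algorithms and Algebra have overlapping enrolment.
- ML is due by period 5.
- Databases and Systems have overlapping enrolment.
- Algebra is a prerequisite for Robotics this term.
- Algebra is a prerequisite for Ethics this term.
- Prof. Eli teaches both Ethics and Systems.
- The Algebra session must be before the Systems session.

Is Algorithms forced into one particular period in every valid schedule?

Algorithms can be period 1 (e.g. Algorithms in period 1; Databases in period 1; Systems in period 3; Robotics in period 3; ML in period 1; Algebra in period 2; Logic in period 2; Econ in period 3; Ethics in period 4) or period 2 (e.g. Algebra -> period 1, ML -> period 1, Robotics -> period 3, Econ -> period 3, Databases -> period 1, Ethics -> period 3, Logic -> period 2, Systems -> period 2, Algorithms -> period 2).

No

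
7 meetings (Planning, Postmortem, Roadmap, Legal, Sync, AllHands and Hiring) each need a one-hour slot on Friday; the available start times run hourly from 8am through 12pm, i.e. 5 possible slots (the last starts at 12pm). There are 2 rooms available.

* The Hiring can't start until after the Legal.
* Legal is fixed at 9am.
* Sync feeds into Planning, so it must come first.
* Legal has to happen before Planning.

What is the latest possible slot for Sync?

11am

Downstream work caps Sync at 11am.
Sync at 11am is achievable: Roadmap -> 8am; AllHands -> 9am; Sync -> 11am; Postmortem -> 8am; Hiring -> 10am; Planning -> 12pm; Legal -> 9am.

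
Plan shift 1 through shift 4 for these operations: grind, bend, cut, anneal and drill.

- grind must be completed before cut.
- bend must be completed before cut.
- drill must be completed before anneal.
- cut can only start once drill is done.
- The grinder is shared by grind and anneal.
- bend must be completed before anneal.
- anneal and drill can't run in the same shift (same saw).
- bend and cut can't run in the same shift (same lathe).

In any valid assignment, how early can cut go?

Precedence pushes cut to at least shift 2.
cut at shift 2 is achievable: bend in shift 1; grind in shift 1; cut in shift 2; drill in shift 1; anneal in shift 2.

shift 2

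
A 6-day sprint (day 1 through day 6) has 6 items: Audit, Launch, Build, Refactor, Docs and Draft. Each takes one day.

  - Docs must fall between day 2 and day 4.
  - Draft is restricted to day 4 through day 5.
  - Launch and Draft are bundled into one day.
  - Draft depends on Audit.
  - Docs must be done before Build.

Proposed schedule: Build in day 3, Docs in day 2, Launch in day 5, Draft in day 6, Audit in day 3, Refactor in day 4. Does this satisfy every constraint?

Draft depends on Audit — holds.
Docs must fall between day 2 and day 4 — holds.
Draft is restricted to day 4 through day 5 — violated.
Docs must be done before Build — holds.
Launch and Draft are bundled into one day — violated.

No. Draft is restricted to day 4 through day 5 is not satisfied.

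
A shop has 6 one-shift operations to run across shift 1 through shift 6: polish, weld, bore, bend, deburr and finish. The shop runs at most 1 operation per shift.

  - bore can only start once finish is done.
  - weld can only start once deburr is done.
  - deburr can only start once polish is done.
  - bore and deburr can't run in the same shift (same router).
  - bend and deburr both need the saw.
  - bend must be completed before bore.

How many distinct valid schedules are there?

40

Splitting on polish: it can be shift 1 (20), shift 2 (12), shift 3 (6), shift 4 (2). Listing each branch's schedules as (weld, bore, bend, deburr, finish) by shift number:
polish=shift 1: (3,6,4,2,5) (3,6,5,2,4) (4,6,2,3,5) (4,6,3,2,5) (4,6,5,2,3) (4,6,5,3,2) (5,6,2,3,4) (5,6,2,4,3) (5,6,3,2,4) (5,6,3,4,2) (5,6,4,2,3) (5,6,4,3,2) (6,4,2,5,3) (6,4,3,5,2) (6,5,2,3,4) (6,5,2,4,3) (6,5,3,2,4) (6,5,3,4,2) (6,5,4,2,3) (6,5,4,3,2) — 20.
polish=shift 2: (4,6,1,3,5) (4,6,5,3,1) (5,6,1,3,4) (5,6,1,4,3) (5,6,3,4,1) (5,6,4,3,1) (6,4,1,5,3) (6,4,3,5,1) (6,5,1,3,4) (6,5,1,4,3) (6,5,3,4,1) (6,5,4,3,1) — 12.
polish=shift 3: (5,6,1,4,2) (5,6,2,4,1) (6,4,1,5,2) (6,4,2,5,1) (6,5,1,4,2) (6,5,2,4,1) — 6.
polish=shift 4: (6,3,1,5,2) (6,3,2,5,1) — 2.
Summing: 20 + 12 + 6 + 2 = 40.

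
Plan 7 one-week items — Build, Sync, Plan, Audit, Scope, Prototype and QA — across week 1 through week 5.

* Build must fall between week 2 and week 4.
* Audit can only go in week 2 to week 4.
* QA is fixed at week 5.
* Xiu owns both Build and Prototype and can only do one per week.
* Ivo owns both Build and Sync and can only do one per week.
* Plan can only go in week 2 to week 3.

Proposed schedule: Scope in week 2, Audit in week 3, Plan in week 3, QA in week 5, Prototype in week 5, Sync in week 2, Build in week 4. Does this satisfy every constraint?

Plan can only go in week 2 to week 3 — holds.
Audit can only go in week 2 to week 4 — holds.
QA is fixed at week 5 — holds.
Build must fall between week 2 and week 4 — holds.
Ivo owns both Build and Sync and can only do one per week — holds.
Xiu owns both Build and Prototype and can only do one per week — holds.

Valid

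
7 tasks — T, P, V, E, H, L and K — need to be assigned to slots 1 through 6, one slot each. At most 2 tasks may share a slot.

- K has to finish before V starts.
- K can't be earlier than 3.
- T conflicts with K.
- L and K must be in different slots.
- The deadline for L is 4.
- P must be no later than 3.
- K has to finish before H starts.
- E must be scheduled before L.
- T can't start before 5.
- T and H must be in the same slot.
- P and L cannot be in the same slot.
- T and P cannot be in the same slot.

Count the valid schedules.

Splitting on T: it can be 5 (26), 6 (26). Listing each branch's schedules as (P, V, E, H, L, K):
T=5: (1,4,1,5,2,3) (1,4,1,5,4,3) (1,4,2,5,4,3) (1,4,3,5,4,3) (1,6,1,5,2,3) (1,6,1,5,2,4) (1,6,1,5,3,4) (1,6,1,5,4,3) (1,6,2,5,3,4) (1,6,2,5,4,3) (1,6,3,5,4,3) (2,4,1,5,4,3) (2,4,2,5,4,3) (2,4,3,5,4,3) (2,6,1,5,3,4) (2,6,1,5,4,3) (2,6,2,5,3,4) (2,6,2,5,4,3) (2,6,3,5,4,3) (3,4,1,5,2,3) (3,4,1,5,4,3) (3,4,2,5,4,3) (3,6,1,5,2,3) (3,6,1,5,2,4) (3,6,1,5,4,3) (3,6,2,5,4,3) — 26.
T=6: (1,4,1,6,2,3) (1,4,1,6,4,3) (1,4,2,6,4,3) (1,4,3,6,4,3) (1,5,1,6,2,3) (1,5,1,6,2,4) (1,5,1,6,3,4) (1,5,1,6,4,3) (1,5,2,6,3,4) (1,5,2,6,4,3) (1,5,3,6,4,3) (2,4,1,6,4,3) (2,4,2,6,4,3) (2,4,3,6,4,3) (2,5,1,6,3,4) (2,5,1,6,4,3) (2,5,2,6,3,4) (2,5,2,6,4,3) (2,5,3,6,4,3) (3,4,1,6,2,3) (3,4,1,6,4,3) (3,4,2,6,4,3) (3,5,1,6,2,3) (3,5,1,6,2,4) (3,5,1,6,4,3) (3,5,2,6,4,3) — 26.
Summing: 26 + 26 = 52.

52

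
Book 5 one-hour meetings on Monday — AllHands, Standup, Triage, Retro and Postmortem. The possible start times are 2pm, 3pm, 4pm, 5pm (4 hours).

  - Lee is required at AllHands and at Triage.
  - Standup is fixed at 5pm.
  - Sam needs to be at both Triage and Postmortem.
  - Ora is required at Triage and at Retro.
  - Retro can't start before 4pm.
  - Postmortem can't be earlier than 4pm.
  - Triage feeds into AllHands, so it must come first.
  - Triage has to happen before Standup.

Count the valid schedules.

21

Splitting on AllHands: it can be 3pm (4), 4pm (8), 5pm (9). Listing each branch's schedules as (Standup, Triage, Retro, Postmortem):
AllHands=3pm: (5pm,2pm,4pm,4pm) (5pm,2pm,4pm,5pm) (5pm,2pm,5pm,4pm) (5pm,2pm,5pm,5pm) — 4.
AllHands=4pm: (5pm,2pm,4pm,4pm) (5pm,2pm,4pm,5pm) (5pm,2pm,5pm,4pm) (5pm,2pm,5pm,5pm) (5pm,3pm,4pm,4pm) (5pm,3pm,4pm,5pm) (5pm,3pm,5pm,4pm) (5pm,3pm,5pm,5pm) — 8.
AllHands=5pm: (5pm,2pm,4pm,4pm) (5pm,2pm,4pm,5pm) (5pm,2pm,5pm,4pm) (5pm,2pm,5pm,5pm) (5pm,3pm,4pm,4pm) (5pm,3pm,4pm,5pm) (5pm,3pm,5pm,4pm) (5pm,3pm,5pm,5pm) (5pm,4pm,5pm,5pm) — 9.
Summing: 4 + 8 + 9 = 21.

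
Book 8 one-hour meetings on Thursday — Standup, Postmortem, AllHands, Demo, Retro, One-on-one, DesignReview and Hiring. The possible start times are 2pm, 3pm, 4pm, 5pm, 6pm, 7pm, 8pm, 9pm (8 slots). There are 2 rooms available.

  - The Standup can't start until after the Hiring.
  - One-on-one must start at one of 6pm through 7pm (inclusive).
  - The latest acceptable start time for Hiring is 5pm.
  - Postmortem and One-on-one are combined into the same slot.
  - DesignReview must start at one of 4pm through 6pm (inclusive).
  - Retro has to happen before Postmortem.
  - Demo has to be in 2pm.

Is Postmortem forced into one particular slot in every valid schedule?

Postmortem can be 6pm (e.g. Retro=3pm, Postmortem=6pm, AllHands=4pm, Demo=2pm, Standup=3pm, DesignReview=4pm, One-on-one=6pm, Hiring=2pm) or 7pm (e.g. Postmortem in 7pm, Standup in 3pm, AllHands in 4pm, One-on-one in 7pm, Hiring in 2pm, DesignReview in 4pm, Retro in 3pm, Demo in 2pm).

No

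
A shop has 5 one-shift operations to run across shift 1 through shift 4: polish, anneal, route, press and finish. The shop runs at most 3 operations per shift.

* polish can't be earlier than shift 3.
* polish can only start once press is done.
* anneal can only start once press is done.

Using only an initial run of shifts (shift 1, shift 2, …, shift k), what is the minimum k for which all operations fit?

The precedence chain requires at least 2 distinct shifts.
With at most 3 per shift and 5 operations, at least 2 shifts are needed.
polish can't be placed before shift 3, so the schedule must run through at least shift 3.
3 works (last occupied shift: shift 3): for example press=shift 1, route=shift 1, polish=shift 3, finish=shift 1, anneal=shift 2.

3 shifts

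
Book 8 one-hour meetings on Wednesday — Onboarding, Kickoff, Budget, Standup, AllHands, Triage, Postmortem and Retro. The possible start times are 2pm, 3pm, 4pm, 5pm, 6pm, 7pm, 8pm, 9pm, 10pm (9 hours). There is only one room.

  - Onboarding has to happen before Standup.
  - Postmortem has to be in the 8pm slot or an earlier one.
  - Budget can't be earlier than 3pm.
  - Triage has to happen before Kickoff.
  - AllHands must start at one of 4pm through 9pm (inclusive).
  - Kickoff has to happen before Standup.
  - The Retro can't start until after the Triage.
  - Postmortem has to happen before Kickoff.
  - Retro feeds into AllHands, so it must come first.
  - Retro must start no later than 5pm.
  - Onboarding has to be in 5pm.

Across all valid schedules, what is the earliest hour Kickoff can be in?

6pm

Precedence pushes Kickoff to at least 3pm; downstream work caps Kickoff at 9pm.
Kickoff at 6pm is achievable: Standup in 9pm, AllHands in 7pm, Onboarding in 5pm, Triage in 2pm, Kickoff in 6pm, Retro in 3pm, Postmortem in 4pm, Budget in 8pm.
Nothing earlier works — the capacity limit rule out every hour before 6pm.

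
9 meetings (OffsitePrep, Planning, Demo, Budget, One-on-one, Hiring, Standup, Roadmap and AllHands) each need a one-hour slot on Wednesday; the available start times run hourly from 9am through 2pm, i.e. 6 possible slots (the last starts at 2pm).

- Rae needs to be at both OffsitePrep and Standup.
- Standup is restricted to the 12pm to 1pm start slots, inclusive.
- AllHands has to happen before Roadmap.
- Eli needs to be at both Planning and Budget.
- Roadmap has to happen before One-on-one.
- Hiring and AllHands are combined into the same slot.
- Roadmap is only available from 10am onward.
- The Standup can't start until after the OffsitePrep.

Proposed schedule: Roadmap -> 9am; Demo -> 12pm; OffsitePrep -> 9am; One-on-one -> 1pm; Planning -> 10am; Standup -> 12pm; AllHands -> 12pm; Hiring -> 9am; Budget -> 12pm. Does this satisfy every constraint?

Invalid. AllHands has to happen before Roadmap.

Eli needs to be at both Planning and Budget — holds.
Standup is restricted to the 12pm to 1pm start slots, inclusive — holds.
The Standup can't start until after the OffsitePrep — holds.
Roadmap is only available from 10am onward — violated.
AllHands has to happen before Roadmap — violated.
Rae needs to be at both OffsitePrep and Standup — holds.
Hiring and AllHands are combined into the same slot — violated.
Roadmap has to happen before One-on-one — holds.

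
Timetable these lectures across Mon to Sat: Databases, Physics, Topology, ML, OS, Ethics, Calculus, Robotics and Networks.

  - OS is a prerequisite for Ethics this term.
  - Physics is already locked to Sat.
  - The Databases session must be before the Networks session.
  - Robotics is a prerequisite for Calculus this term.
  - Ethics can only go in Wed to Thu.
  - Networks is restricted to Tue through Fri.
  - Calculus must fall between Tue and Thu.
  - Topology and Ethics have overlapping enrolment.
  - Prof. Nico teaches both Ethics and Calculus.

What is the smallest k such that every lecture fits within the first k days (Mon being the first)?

6 days

The precedence chain requires at least 2 distinct days.
Physics can't be placed before Sat — that is day 6 counting from Mon — so the schedule must run through at least 6 days.
6 works (last occupied day: Sat): for example Ethics -> Wed; ML -> Mon; Calculus -> Tue; Topology -> Mon; Databases -> Mon; Robotics -> Mon; Physics -> Sat; OS -> Mon; Networks -> Tue.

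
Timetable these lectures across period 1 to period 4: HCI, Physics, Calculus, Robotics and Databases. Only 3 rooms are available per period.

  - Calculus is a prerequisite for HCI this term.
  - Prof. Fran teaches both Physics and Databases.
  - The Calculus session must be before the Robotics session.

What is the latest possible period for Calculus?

period 3

Downstream work caps Calculus at period 3.
Calculus at period 3 is achievable: Databases=period 2; Physics=period 1; Robotics=period 4; Calculus=period 3; HCI=period 4.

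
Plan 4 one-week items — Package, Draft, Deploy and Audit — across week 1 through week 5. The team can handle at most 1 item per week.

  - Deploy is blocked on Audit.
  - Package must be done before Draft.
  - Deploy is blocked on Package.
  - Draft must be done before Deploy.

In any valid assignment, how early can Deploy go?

week 4

Precedence pushes Deploy to at least week 3.
Deploy at week 4 is achievable: Package=week 1, Audit=week 3, Deploy=week 4, Draft=week 2.
Nothing earlier works — the capacity limit rule out every week before week 4.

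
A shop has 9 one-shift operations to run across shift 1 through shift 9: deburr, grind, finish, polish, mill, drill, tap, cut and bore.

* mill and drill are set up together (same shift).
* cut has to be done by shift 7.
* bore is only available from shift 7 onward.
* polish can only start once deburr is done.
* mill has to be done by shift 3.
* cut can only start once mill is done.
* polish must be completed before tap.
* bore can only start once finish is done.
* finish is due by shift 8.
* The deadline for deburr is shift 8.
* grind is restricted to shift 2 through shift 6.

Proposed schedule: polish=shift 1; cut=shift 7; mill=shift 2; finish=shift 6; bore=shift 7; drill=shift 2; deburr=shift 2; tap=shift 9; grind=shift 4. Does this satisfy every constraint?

The deadline for deburr is shift 8 — holds.
mill and drill are set up together (same shift) — holds.
bore can only start once finish is done — holds.
polish must be completed before tap — holds.
cut can only start once mill is done — holds.
finish is due by shift 8 — holds.
cut has to be done by shift 7 — holds.
grind is restricted to shift 2 through shift 6 — holds.
mill has to be done by shift 3 — holds.
polish can only start once deburr is done — violated.
bore is only available from shift 7 onward — holds.

No — it violates: polish can only start once deburr is done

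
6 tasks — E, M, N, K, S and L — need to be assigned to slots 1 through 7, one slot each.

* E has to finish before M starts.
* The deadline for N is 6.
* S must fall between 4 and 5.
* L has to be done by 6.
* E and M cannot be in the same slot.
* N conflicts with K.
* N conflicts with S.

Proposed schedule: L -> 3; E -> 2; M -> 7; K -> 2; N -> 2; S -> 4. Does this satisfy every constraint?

No. N conflicts with K is not satisfied.

L has to be done by 6 — holds.
S must fall between 4 and 5 — holds.
N conflicts with S — holds.
N conflicts with K — violated.
E and M cannot be in the same slot — holds.
E has to finish before M starts — holds.
The deadline for N is 6 — holds.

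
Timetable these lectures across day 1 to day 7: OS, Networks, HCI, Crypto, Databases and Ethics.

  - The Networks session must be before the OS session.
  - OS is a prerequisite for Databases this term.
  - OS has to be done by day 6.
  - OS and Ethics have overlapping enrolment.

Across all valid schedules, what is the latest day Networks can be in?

Downstream work caps Networks at day 5.
Networks at day 5 is achievable: Ethics -> day 1, HCI -> day 1, Crypto -> day 1, Databases -> day 7, Networks -> day 5, OS -> day 6.

day 5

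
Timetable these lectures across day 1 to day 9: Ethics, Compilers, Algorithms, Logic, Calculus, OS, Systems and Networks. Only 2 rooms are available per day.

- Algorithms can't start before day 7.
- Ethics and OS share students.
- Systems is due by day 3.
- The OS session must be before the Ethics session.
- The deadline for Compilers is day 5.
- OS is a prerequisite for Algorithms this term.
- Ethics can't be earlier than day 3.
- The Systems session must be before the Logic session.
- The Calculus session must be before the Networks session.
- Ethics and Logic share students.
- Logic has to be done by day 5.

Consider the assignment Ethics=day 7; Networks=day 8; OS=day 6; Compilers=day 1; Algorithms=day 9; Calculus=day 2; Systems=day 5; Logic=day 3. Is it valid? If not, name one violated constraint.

The deadline for Compilers is day 5 — holds.
Ethics can't be earlier than day 3 — holds.
The Calculus session must be before the Networks session — holds.
The OS session must be before the Ethics session — holds.
OS is a prerequisite for Algorithms this term — holds.
Ethics and Logic share students — holds.
The Systems session must be before the Logic session — violated.
Logic has to be done by day 5 — holds.
Only 2 rooms are available per day — holds.
Ethics and OS share students — holds.
Algorithms can't start before day 7 — holds.
Systems is due by day 3 — violated.

Invalid. Systems is due by day 3.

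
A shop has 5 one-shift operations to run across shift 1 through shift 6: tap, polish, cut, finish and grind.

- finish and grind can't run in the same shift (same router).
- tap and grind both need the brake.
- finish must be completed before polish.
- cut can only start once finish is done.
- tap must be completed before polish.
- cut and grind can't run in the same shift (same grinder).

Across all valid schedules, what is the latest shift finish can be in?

Downstream work caps finish at shift 5.
finish at shift 5 is achievable: cut=shift 6, grind=shift 2, polish=shift 6, finish=shift 5, tap=shift 1.

shift 5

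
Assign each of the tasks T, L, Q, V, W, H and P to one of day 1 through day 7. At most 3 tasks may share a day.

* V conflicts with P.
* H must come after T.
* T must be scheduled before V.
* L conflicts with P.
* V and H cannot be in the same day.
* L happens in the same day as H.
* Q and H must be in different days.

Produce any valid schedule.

T in day 1; Q in day 1; L in day 3; P in day 4; W in day 1; V in day 2; H in day 3

Checking: T(day 1) before H(day 3); T(day 1) before V(day 2); L(day 3) != P(day 4); V(day 2) != H(day 3); V(day 2) != P(day 4); Q(day 1) != H(day 3); L = H = day 3; max 3 per day (cap 3).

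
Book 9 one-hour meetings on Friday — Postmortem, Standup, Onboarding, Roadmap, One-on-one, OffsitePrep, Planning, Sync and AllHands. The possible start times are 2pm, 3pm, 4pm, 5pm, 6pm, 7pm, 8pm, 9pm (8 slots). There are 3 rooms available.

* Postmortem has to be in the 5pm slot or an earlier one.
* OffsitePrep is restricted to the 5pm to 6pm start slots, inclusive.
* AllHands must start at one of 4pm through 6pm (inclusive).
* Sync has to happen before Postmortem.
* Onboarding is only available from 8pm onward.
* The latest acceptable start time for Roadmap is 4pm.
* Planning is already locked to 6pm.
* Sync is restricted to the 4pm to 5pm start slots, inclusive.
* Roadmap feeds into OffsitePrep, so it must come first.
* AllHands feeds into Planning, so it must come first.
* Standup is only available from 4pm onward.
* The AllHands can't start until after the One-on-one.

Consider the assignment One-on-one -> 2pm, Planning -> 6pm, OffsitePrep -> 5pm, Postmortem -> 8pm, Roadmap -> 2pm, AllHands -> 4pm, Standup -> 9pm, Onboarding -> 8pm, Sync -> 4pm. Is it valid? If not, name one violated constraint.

No — it violates: Postmortem has to be in the 5pm slot or an earlier one

Postmortem has to be in the 5pm slot or an earlier one — violated.
Onboarding is only available from 8pm onward — holds.
AllHands feeds into Planning, so it must come first — holds.
The AllHands can't start until after the One-on-one — holds.
The latest acceptable start time for Roadmap is 4pm — holds.
AllHands must start at one of 4pm through 6pm (inclusive) — holds.
OffsitePrep is restricted to the 5pm to 6pm start slots, inclusive — holds.
Roadmap feeds into OffsitePrep, so it must come first — holds.
Planning is already locked to 6pm — holds.
There are 3 rooms available — holds.
Standup is only available from 4pm onward — holds.
Sync has to happen before Postmortem — holds.
Sync is restricted to the 4pm to 5pm start slots, inclusive — holds.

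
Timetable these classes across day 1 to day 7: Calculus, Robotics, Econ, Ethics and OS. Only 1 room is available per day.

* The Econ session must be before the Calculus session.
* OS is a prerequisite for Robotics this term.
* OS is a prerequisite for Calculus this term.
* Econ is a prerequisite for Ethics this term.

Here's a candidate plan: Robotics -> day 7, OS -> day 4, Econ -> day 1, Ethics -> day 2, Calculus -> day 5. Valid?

Yes

Only 1 room is available per day — holds.
OS is a prerequisite for Robotics this term — holds.
Econ is a prerequisite for Ethics this term — holds.
OS is a prerequisite for Calculus this term — holds.
The Econ session must be before the Calculus session — holds.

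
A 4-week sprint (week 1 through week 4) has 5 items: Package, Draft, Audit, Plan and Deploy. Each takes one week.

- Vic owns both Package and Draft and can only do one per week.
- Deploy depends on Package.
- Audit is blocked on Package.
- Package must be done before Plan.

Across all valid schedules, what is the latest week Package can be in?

week 3

Downstream work caps Package at week 3.
Package at week 3 is achievable: Package=week 3; Deploy=week 4; Draft=week 1; Audit=week 4; Plan=week 4.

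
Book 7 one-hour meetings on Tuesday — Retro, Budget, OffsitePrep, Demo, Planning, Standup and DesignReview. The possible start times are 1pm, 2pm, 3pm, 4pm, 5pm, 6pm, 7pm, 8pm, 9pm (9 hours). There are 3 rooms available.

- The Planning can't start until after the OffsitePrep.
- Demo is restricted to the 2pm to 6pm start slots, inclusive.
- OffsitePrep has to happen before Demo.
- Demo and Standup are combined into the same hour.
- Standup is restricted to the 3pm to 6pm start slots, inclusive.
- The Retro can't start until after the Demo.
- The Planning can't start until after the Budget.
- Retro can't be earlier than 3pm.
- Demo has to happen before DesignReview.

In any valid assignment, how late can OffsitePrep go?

5pm

Downstream work caps OffsitePrep at 5pm.
OffsitePrep at 5pm is achievable: Standup=6pm; Budget=1pm; Demo=6pm; DesignReview=7pm; OffsitePrep=5pm; Retro=7pm; Planning=6pm.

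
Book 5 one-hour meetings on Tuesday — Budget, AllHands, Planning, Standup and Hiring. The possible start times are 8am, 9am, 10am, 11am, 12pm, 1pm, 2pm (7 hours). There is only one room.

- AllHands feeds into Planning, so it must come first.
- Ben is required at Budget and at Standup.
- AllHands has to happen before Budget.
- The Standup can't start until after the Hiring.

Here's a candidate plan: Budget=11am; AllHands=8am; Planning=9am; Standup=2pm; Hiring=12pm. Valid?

Yes

The Standup can't start until after the Hiring — holds.
Ben is required at Budget and at Standup — holds.
AllHands feeds into Planning, so it must come first — holds.
AllHands has to happen before Budget — holds.
There is only one room — holds.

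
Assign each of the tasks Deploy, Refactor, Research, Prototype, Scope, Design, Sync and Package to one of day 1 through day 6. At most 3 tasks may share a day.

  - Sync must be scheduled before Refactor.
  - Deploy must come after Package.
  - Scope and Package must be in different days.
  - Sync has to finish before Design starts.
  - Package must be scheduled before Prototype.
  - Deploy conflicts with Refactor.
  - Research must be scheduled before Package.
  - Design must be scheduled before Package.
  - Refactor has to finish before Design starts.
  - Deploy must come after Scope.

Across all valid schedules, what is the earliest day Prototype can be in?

Precedence pushes Prototype to at least day 5.
Prototype at day 5 is achievable: Scope -> day 1; Research -> day 1; Design -> day 3; Prototype -> day 5; Package -> day 4; Deploy -> day 5; Refactor -> day 2; Sync -> day 1.

day 5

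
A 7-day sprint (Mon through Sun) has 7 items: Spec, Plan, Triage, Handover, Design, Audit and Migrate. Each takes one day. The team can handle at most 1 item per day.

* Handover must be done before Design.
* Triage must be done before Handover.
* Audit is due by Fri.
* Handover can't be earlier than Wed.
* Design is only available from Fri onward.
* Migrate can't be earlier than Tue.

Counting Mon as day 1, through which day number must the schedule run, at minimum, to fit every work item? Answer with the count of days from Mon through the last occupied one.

The precedence chain requires at least 3 distinct days.
With at most 1 per day and 7 work items, at least 7 days are needed.
Design can't be placed before Fri — that is day 5 counting from Mon — so the schedule must run through at least 5 days.
7 works (last occupied day: Sun): for example Triage -> Tue, Plan -> Sun, Design -> Fri, Audit -> Mon, Migrate -> Thu, Spec -> Sat, Handover -> Wed.

7 days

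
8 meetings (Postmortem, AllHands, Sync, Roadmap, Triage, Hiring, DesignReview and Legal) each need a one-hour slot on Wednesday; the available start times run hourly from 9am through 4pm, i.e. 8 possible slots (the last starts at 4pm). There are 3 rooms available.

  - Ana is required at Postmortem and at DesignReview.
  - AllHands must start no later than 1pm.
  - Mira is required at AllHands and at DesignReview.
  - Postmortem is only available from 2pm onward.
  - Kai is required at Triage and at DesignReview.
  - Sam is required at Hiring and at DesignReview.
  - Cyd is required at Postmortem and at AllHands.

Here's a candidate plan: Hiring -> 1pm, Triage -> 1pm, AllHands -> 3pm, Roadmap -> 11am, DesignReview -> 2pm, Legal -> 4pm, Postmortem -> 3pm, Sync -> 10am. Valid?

No. Cyd is required at Postmortem and at AllHands is not satisfied.

Kai is required at Triage and at DesignReview — holds.
Ana is required at Postmortem and at DesignReview — holds.
AllHands must start no later than 1pm — violated.
There are 3 rooms available — holds.
Sam is required at Hiring and at DesignReview — holds.
Postmortem is only available from 2pm onward — holds.
Cyd is required at Postmortem and at AllHands — violated.
Mira is required at AllHands and at DesignReview — holds.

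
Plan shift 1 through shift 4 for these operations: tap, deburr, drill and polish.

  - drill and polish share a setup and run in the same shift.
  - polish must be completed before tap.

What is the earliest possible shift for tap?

shift 2

Precedence pushes tap to at least shift 2.
tap at shift 2 is achievable: tap in shift 2, deburr in shift 1, polish in shift 1, drill in shift 1.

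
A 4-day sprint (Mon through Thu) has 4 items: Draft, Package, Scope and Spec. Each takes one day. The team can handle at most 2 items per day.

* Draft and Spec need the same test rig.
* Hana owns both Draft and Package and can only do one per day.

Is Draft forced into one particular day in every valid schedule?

No

Draft can be Mon (e.g. Package=Tue, Scope=Mon, Draft=Mon, Spec=Tue) or Tue (e.g. Scope in Mon, Package in Mon, Spec in Wed, Draft in Tue).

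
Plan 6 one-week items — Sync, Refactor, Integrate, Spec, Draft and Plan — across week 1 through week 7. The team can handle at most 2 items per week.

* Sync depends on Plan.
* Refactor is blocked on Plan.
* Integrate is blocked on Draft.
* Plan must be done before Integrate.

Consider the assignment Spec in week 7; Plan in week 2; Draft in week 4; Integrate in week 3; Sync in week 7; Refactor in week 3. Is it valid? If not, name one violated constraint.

No. Integrate is blocked on Draft is not satisfied.

Integrate is blocked on Draft — violated.
Sync depends on Plan — holds.
The team can handle at most 2 items per week — holds.
Plan must be done before Integrate — holds.
Refactor is blocked on Plan — holds.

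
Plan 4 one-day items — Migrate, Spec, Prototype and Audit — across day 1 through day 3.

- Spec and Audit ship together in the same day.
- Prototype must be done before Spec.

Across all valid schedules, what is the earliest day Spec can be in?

Precedence pushes Spec to at least day 2.
Spec at day 2 is achievable: Spec in day 2, Prototype in day 1, Audit in day 2, Migrate in day 1.

day 2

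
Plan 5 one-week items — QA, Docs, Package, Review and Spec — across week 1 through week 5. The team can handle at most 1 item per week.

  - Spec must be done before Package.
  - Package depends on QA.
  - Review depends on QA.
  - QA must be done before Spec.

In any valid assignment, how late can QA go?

week 2

Downstream work caps QA at week 3.
QA at week 2 is achievable: Docs in week 1, Package in week 4, Spec in week 3, Review in week 5, QA in week 2.
Nothing later works — the capacity limit rule out every week after week 2.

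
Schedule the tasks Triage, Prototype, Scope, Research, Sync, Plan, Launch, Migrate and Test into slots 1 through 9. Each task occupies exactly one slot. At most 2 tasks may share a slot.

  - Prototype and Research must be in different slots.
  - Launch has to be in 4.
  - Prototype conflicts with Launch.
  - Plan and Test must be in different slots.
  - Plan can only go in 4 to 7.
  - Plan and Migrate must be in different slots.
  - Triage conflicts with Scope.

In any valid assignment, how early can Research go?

Research at 1 is achievable: Prototype -> 2, Sync -> 3, Triage -> 1, Launch -> 4, Research -> 1, Plan -> 4, Migrate -> 3, Scope -> 2, Test -> 5.

1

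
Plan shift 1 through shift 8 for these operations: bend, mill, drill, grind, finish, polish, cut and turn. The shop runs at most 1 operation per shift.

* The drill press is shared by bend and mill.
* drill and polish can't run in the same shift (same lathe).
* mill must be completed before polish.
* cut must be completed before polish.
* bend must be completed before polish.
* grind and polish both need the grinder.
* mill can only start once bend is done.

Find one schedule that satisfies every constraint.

drill in shift 5; polish in shift 4; turn in shift 8; cut in shift 3; bend in shift 1; finish in shift 7; mill in shift 2; grind in shift 6

Checking: cut(shift 3) before polish(shift 4); mill(shift 2) before polish(shift 4); bend(shift 1) before mill(shift 2); bend(shift 1) before polish(shift 4); bend(shift 1) != mill(shift 2); grind(shift 6) != polish(shift 4); drill(shift 5) != polish(shift 4); max 1 per shift (cap 1).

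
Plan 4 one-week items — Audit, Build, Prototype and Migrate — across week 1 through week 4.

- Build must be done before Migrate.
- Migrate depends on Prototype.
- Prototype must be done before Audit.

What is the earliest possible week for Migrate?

Precedence pushes Migrate to at least week 2.
Migrate at week 2 is achievable: Audit in week 2; Build in week 1; Prototype in week 1; Migrate in week 2.

week 2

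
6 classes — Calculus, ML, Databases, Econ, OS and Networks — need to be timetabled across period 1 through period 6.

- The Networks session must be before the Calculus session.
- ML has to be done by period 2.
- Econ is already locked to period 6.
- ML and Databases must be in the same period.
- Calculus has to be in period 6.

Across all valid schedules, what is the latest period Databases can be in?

Databases must be in the same period as ML, which can't be after period 2, so Databases is at most period 2.
Databases at period 2 is achievable: ML=period 2; OS=period 1; Networks=period 1; Econ=period 6; Databases=period 2; Calculus=period 6.

period 2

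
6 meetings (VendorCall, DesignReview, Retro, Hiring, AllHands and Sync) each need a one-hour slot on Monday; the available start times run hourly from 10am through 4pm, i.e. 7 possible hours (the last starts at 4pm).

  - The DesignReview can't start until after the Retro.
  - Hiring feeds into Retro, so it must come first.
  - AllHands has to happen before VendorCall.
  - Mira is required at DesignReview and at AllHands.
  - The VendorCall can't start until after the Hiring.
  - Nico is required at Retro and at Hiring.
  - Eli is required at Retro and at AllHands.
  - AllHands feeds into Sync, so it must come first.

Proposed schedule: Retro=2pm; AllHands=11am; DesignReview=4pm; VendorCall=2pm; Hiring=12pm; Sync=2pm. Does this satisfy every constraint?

Hiring feeds into Retro, so it must come first — holds.
Eli is required at Retro and at AllHands — holds.
Nico is required at Retro and at Hiring — holds.
The VendorCall can't start until after the Hiring — holds.
AllHands has to happen before VendorCall — holds.
AllHands feeds into Sync, so it must come first — holds.
Mira is required at DesignReview and at AllHands — holds.
The DesignReview can't start until after the Retro — holds.

Yes, all constraints hold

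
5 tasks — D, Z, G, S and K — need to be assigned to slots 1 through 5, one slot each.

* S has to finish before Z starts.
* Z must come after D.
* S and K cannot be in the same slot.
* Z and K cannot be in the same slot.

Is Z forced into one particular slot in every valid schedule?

No

Z can be 2 (e.g. K -> 3, Z -> 2, S -> 1, D -> 1, G -> 1) or 3 (e.g. Z -> 3, D -> 1, K -> 2, S -> 1, G -> 1).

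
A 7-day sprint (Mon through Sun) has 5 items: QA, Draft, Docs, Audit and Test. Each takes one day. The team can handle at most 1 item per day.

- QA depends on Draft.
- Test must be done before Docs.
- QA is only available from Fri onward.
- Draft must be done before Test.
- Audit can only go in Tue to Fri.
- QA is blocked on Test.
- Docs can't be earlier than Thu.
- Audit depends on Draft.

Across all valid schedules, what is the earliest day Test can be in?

Tue

Precedence pushes Test to at least Tue; downstream work caps Test at Sat.
Test at Tue is achievable: QA -> Fri; Docs -> Thu; Audit -> Wed; Test -> Tue; Draft -> Mon.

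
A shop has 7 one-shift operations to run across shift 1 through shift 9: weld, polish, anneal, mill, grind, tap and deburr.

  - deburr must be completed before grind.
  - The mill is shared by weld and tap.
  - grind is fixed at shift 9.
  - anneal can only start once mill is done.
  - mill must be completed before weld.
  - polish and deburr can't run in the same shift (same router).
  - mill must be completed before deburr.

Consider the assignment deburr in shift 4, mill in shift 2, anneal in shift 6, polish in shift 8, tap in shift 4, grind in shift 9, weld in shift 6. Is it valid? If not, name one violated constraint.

Yes

mill must be completed before deburr — holds.
The mill is shared by weld and tap — holds.
grind is fixed at shift 9 — holds.
deburr must be completed before grind — holds.
mill must be completed before weld — holds.
polish and deburr can't run in the same shift (same router) — holds.
anneal can only start once mill is done — holds.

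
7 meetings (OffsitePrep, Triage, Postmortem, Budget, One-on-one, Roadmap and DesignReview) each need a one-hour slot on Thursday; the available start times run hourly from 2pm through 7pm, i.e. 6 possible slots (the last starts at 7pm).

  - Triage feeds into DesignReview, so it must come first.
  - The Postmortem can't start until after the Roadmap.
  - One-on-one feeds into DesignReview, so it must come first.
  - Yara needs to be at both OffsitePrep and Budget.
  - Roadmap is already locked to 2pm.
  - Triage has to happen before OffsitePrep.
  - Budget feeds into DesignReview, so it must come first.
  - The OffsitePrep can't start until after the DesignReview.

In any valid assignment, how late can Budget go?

5pm

Downstream work caps Budget at 5pm.
Budget at 5pm is achievable: One-on-one in 2pm, Postmortem in 3pm, Triage in 2pm, OffsitePrep in 7pm, Roadmap in 2pm, Budget in 5pm, DesignReview in 6pm.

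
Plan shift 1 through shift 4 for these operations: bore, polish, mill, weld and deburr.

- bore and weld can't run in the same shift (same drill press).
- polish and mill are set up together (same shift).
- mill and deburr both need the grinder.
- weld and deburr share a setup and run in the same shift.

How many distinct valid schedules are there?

Splitting on bore: it can be shift 1 (9), shift 2 (9), shift 3 (9), shift 4 (9). Listing each branch's schedules as (polish, mill, weld, deburr) by shift number:
bore=shift 1: (1,1,2,2) (1,1,3,3) (1,1,4,4) (2,2,3,3) (2,2,4,4) (3,3,2,2) (3,3,4,4) (4,4,2,2) (4,4,3,3) — 9.
bore=shift 2: (1,1,3,3) (1,1,4,4) (2,2,1,1) (2,2,3,3) (2,2,4,4) (3,3,1,1) (3,3,4,4) (4,4,1,1) (4,4,3,3) — 9.
bore=shift 3: (1,1,2,2) (1,1,4,4) (2,2,1,1) (2,2,4,4) (3,3,1,1) (3,3,2,2) (3,3,4,4) (4,4,1,1) (4,4,2,2) — 9.
bore=shift 4: (1,1,2,2) (1,1,3,3) (2,2,1,1) (2,2,3,3) (3,3,1,1) (3,3,2,2) (4,4,1,1) (4,4,2,2) (4,4,3,3) — 9.
Summing: 9 + 9 + 9 + 9 = 36.

36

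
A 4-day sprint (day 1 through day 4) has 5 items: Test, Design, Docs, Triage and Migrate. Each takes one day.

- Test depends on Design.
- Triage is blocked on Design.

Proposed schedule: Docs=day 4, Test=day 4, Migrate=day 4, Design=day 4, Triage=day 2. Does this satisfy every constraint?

Test depends on Design — violated.
Triage is blocked on Design — violated.

No — it violates: Triage is blocked on Design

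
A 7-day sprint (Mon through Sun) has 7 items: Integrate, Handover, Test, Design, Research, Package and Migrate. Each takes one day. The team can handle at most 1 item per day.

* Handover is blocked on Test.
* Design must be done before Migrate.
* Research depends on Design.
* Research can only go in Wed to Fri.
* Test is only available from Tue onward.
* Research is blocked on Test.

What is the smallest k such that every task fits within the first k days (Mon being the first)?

7 days

The precedence chain requires at least 2 distinct days.
With at most 1 per day and 7 tasks, at least 7 days are needed.
Research can't be placed before Wed — that is day 3 counting from Mon — so the schedule must run through at least 3 days.
7 works (last occupied day: Sun): for example Handover -> Thu, Test -> Tue, Research -> Wed, Migrate -> Fri, Design -> Mon, Package -> Sun, Integrate -> Sat.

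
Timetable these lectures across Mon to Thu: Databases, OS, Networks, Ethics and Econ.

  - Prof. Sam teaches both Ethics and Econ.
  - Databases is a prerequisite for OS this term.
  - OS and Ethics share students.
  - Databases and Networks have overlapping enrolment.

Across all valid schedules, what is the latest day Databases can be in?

Wed

Downstream work caps Databases at Wed.
Databases at Wed is achievable: OS -> Thu; Networks -> Mon; Econ -> Tue; Ethics -> Mon; Databases -> Wed.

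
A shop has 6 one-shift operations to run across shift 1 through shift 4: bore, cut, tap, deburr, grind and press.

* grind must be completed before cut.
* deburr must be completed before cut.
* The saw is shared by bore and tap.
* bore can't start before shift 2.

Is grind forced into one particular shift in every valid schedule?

grind can be shift 1 (e.g. cut=shift 2; grind=shift 1; deburr=shift 1; bore=shift 2; press=shift 1; tap=shift 1) or shift 2 (e.g. deburr -> shift 1, cut -> shift 3, press -> shift 1, grind -> shift 2, tap -> shift 1, bore -> shift 2).

No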